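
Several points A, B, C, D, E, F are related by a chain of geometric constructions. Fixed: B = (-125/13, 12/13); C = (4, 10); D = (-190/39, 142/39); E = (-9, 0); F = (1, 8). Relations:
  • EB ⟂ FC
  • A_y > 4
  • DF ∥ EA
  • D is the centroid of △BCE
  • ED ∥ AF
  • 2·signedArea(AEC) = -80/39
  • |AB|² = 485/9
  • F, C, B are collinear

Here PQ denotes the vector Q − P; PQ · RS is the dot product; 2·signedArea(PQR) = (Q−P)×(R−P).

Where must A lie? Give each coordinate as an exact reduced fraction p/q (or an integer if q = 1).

A = (-122/39, 170/39)

1. A_x = -122/39  [ED ∥ AF ∩ DF ∥ EA]
2. A_y = 170/39  [ED ∥ AF ∩ DF ∥ EA]
   → A = (-122/39, 170/39)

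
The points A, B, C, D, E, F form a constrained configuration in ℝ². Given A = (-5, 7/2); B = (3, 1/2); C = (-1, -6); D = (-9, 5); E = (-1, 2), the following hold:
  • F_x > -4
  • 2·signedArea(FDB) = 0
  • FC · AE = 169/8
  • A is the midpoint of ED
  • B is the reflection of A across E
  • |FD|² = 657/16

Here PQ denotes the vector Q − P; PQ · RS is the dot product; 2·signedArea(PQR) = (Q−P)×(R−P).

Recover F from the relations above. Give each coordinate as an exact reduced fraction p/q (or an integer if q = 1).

F = (-3, 11/4)

1. F_x = -3  [2·signedArea(FDB) = 0 ∩ FC · AE = 169/8]
2. F_y = 11/4  [2·signedArea(FDB) = 0 ∩ FC · AE = 169/8]
   → F = (-3, 11/4)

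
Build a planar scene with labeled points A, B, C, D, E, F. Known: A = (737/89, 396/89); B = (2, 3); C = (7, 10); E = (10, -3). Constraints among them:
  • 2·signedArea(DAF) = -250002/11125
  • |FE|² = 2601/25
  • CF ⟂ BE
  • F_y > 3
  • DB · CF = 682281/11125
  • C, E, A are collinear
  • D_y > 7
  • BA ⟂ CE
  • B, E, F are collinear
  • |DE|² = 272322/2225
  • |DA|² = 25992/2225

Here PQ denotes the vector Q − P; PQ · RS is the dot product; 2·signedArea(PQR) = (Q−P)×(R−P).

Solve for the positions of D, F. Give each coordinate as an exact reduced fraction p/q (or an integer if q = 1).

1. F_x = 46/25  [B, E, F are collinear ∩ CF ⟂ BE]
2. F_y = 78/25  [B, E, F are collinear ∩ CF ⟂ BE]
   → F = (46/25, 78/25)
3. D_x = 3343/445  [DB · CF = 682281/11125 ∩ 2·signedArea(DAF) = -250002/11125]
4. D_y = 3462/445  [DB · CF = 682281/11125 ∩ 2·signedArea(DAF) = -250002/11125]
   → D = (3343/445, 3462/445)

D = (3343/445, 3462/445)
F = (46/25, 78/25)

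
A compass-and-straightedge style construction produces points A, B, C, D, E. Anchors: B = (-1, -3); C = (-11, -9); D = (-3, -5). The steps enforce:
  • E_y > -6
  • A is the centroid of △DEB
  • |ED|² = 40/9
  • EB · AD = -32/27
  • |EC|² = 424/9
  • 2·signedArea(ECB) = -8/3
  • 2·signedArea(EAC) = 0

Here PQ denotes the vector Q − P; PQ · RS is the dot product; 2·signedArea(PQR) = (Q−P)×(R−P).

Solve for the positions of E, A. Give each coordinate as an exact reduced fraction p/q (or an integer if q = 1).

1. E_x = -5  [line -6·x + 10·y + 80/3 = 0 ∩ |EC|² = 424/9]
2. E_y = -17/3  [line -6·x + 10·y + 80/3 = 0 ∩ |EC|² = 424/9]
   → E = (-5, -17/3)
3. A_x = -3  [2·signedArea(EAC) = 0 ∩ A is the centroid of △DEB]
4. A_y = -41/9  [2·signedArea(EAC) = 0 ∩ A is the centroid of △DEB]
   → A = (-3, -41/9)

A = (-3, -41/9)
E = (-5, -17/3)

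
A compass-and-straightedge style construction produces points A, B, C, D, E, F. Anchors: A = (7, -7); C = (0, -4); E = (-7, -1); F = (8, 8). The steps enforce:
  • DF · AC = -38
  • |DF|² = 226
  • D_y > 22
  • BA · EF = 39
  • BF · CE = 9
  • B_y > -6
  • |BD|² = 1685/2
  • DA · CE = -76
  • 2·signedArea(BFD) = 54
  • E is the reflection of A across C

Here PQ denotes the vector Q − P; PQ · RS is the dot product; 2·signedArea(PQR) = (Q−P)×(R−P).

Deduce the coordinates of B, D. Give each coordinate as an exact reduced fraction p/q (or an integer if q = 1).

B = (7/2, -11/2)
D = (9, 23)

1. B_x = 7/2  [BF · CE = 9 ∩ BA · EF = 39]
2. B_y = -11/2  [BF · CE = 9 ∩ BA · EF = 39]
   → B = (7/2, -11/2)
3. D_x = 9  [DF · AC = -38 ∩ 2·signedArea(BFD) = 54]
4. D_y = 23  [DF · AC = -38 ∩ 2·signedArea(BFD) = 54]
   → D = (9, 23)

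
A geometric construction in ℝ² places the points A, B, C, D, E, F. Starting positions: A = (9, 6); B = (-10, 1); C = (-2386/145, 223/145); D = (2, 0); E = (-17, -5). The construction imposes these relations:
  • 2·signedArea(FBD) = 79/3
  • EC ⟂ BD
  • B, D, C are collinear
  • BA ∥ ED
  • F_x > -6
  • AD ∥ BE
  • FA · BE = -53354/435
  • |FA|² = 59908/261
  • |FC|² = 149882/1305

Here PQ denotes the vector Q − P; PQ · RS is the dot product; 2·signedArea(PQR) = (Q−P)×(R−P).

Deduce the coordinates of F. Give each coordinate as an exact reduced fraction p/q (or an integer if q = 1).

F = (-2531/435, 1238/435)

1. F_x = -2531/435  [FA · BE = -53354/435 ∩ 2·signedArea(FBD) = 79/3]
2. F_y = 1238/435  [FA · BE = -53354/435 ∩ 2·signedArea(FBD) = 79/3]
   → F = (-2531/435, 1238/435)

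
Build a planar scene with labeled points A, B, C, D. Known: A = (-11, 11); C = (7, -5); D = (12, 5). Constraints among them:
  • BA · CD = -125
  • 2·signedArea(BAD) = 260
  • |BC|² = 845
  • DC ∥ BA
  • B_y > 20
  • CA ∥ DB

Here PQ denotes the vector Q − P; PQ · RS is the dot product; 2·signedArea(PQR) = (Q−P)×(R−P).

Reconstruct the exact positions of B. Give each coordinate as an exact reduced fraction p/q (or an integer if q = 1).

1. B_x = -6  [DC ∥ BA ∩ CA ∥ DB]
2. B_y = 21  [DC ∥ BA ∩ CA ∥ DB]
   → B = (-6, 21)

B = (-6, 21)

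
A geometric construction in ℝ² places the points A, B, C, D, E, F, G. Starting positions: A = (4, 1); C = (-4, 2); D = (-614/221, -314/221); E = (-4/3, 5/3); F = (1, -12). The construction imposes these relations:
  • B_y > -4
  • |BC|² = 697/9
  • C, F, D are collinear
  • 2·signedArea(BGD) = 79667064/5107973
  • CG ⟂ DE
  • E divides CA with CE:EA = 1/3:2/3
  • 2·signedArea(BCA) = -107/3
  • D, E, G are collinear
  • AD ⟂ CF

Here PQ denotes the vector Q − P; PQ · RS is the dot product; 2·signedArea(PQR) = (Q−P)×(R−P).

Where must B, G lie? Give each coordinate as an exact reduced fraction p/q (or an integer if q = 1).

1. G_x = -8604326/5107973  [D, E, G are collinear ∩ CG ⟂ DE]
2. G_y = 4680622/5107973  [D, E, G are collinear ∩ CG ⟂ DE]
   → G = (-8604326/5107973, 4680622/5107973)
3. B_x = 3  [2·signedArea(BGD) = 79667064/5107973 ∩ 2·signedArea(BCA) = -107/3]
4. B_y = -10/3  [2·signedArea(BGD) = 79667064/5107973 ∩ 2·signedArea(BCA) = -107/3]
   → B = (3, -10/3)

B = (3, -10/3)
G = (-8604326/5107973, 4680622/5107973)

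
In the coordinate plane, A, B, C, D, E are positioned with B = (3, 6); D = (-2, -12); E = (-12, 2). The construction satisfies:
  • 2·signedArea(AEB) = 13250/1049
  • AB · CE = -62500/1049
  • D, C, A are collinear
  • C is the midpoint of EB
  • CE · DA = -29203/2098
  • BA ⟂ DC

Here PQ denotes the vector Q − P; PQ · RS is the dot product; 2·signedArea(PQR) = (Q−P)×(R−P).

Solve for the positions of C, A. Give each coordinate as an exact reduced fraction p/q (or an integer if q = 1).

A = (-4853/1049, 5044/1049)
C = (-9/2, 4)

1. C_x = -9/2  [C is the midpoint of EB]
2. C_y = 4  [C is the midpoint of EB]
   → C = (-9/2, 4)
3. A_x = -4853/1049  [D, C, A are collinear ∩ BA ⟂ DC]
4. A_y = 5044/1049  [D, C, A are collinear ∩ BA ⟂ DC]
   → A = (-4853/1049, 5044/1049)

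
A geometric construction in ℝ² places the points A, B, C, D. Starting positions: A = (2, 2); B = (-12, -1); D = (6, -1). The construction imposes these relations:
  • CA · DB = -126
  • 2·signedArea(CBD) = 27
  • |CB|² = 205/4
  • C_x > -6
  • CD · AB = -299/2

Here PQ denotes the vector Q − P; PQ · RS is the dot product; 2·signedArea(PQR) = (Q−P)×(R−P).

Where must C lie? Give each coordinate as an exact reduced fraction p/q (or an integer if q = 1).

1. C_x = -5  [2·signedArea(CBD) = 27 ∩ CA · DB = -126]
2. C_y = 1/2  [2·signedArea(CBD) = 27 ∩ CA · DB = -126]
   → C = (-5, 1/2)

C = (-5, 1/2)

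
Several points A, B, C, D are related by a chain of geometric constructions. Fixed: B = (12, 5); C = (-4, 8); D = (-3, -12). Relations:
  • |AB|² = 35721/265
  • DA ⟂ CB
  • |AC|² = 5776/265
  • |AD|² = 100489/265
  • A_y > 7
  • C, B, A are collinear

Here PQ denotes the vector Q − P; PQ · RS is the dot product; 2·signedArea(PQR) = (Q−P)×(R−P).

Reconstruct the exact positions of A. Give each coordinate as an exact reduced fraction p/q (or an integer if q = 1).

A = (156/265, 1892/265)

1. A_x = 156/265  [C, B, A are collinear ∩ DA ⟂ CB]
2. A_y = 1892/265  [C, B, A are collinear ∩ DA ⟂ CB]
   → A = (156/265, 1892/265)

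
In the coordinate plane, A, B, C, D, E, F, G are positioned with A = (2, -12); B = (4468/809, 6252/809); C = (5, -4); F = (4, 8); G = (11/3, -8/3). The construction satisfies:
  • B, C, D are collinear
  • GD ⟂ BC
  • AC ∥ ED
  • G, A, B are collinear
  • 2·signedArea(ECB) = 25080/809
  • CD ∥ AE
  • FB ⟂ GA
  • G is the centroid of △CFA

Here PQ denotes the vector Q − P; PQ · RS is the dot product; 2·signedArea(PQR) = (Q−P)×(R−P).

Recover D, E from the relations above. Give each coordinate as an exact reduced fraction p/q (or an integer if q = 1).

1. D_x = 456118025/90201073  [B, C, D are collinear ∩ GD ⟂ BC]
2. D_y = -738377996/270603219  [B, C, D are collinear ∩ GD ⟂ BC]
   → D = (456118025/90201073, -738377996/270603219)
3. E_x = 185514806/90201073  [AC ∥ ED ∩ CD ∥ AE]
4. E_y = -2903203748/270603219  [AC ∥ ED ∩ CD ∥ AE]
   → E = (185514806/90201073, -2903203748/270603219)

D = (456118025/90201073, -738377996/270603219)
E = (185514806/90201073, -2903203748/270603219)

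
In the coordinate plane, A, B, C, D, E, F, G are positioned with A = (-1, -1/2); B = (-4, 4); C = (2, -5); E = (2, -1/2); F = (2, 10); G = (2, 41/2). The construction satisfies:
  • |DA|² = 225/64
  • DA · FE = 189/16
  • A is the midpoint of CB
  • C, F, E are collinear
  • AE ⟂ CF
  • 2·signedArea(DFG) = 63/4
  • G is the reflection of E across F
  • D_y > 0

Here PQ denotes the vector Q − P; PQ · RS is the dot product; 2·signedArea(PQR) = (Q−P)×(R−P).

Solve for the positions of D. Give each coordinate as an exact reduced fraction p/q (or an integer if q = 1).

D = (1/2, 5/8)

1. D_x = 1/2  [2·signedArea(DFG) = 63/4 ∩ DA · FE = 189/16]
2. D_y = 5/8  [2·signedArea(DFG) = 63/4 ∩ DA · FE = 189/16]
   → D = (1/2, 5/8)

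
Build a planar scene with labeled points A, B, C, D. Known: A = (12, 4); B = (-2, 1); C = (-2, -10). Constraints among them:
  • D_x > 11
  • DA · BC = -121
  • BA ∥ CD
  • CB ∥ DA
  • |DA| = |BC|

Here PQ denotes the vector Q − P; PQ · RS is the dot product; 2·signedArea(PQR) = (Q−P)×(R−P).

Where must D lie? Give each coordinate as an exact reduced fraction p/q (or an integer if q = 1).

D = (12, -7)

1. D_x = 12  [CB ∥ DA ∩ BA ∥ CD]
2. D_y = -7  [CB ∥ DA ∩ BA ∥ CD]
   → D = (12, -7)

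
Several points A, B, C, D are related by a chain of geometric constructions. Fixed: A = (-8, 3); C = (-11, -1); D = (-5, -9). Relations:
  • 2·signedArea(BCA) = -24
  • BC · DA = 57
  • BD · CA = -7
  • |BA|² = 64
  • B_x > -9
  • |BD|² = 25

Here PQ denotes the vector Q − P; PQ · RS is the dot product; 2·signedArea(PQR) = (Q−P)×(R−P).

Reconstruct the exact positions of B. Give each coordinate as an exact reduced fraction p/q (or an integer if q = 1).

B = (-8, -5)

1. B_x = -8  [2·signedArea(BCA) = -24 ∩ BD · CA = -7]
2. B_y = -5  [2·signedArea(BCA) = -24 ∩ BD · CA = -7]
   → B = (-8, -5)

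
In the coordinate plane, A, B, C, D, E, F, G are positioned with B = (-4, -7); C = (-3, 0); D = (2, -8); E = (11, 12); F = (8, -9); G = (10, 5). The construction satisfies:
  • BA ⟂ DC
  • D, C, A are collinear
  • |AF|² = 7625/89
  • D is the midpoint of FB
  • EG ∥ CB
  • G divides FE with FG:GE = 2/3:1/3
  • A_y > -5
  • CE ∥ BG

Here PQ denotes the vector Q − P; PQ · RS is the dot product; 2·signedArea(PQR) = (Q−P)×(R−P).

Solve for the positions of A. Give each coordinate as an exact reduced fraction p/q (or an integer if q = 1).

A = (-12/89, -408/89)

1. A_x = -12/89  [D, C, A are collinear ∩ BA ⟂ DC]
2. A_y = -408/89  [D, C, A are collinear ∩ BA ⟂ DC]
   → A = (-12/89, -408/89)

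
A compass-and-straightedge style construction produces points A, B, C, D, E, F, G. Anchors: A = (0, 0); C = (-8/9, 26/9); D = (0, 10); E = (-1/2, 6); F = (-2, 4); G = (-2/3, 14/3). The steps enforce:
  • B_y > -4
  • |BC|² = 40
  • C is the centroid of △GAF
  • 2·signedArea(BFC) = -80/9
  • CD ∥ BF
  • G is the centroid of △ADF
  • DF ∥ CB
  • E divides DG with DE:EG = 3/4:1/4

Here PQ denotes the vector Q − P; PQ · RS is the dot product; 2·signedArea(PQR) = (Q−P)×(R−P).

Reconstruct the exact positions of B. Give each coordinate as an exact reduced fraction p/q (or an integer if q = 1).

B = (-26/9, -28/9)

1. B_x = -26/9  [CD ∥ BF ∩ DF ∥ CB]
2. B_y = -28/9  [CD ∥ BF ∩ DF ∥ CB]
   → B = (-26/9, -28/9)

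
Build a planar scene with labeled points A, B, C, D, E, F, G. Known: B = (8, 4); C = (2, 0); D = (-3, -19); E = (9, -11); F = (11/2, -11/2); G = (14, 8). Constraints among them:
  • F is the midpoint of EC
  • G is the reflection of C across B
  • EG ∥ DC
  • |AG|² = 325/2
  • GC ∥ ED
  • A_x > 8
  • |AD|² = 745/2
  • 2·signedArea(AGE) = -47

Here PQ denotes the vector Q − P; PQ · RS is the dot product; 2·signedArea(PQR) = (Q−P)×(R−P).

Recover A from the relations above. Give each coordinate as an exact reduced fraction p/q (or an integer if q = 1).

A = (17/2, -7/2)

1. A_x = 17/2  [line 19·x + -5·y + -179 = 0 ∩ |AD|² = 745/2]
2. A_y = -7/2  [line 19·x + -5·y + -179 = 0 ∩ |AD|² = 745/2]
   → A = (17/2, -7/2)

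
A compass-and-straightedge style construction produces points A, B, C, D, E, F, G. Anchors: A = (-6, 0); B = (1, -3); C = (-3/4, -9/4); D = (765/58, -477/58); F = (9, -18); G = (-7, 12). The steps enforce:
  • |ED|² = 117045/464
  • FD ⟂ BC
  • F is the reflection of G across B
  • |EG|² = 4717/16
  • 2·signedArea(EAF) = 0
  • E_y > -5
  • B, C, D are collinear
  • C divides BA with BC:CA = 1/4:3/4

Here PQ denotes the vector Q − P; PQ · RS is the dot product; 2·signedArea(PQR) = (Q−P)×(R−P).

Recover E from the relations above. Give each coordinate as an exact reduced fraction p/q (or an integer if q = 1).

E = (-9/4, -9/2)

1. E_x = -9/4  [line 18·x + 15·y + 108 = 0 ∩ |ED|² = 117045/464]
2. E_y = -9/2  [line 18·x + 15·y + 108 = 0 ∩ |ED|² = 117045/464]
   → E = (-9/4, -9/2)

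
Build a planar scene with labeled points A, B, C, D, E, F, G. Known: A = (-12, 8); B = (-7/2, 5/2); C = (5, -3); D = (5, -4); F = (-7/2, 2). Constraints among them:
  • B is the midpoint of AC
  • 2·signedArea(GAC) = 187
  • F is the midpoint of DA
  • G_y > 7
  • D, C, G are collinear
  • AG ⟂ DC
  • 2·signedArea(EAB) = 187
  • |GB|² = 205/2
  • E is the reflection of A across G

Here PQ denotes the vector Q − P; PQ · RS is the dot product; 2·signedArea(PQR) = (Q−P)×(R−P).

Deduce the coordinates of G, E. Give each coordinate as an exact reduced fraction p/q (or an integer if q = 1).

E = (22, 8)
G = (5, 8)

1. G_x = 5  [D, C, G are collinear ∩ AG ⟂ DC]
2. G_y = 8  [D, C, G are collinear ∩ AG ⟂ DC]
   → G = (5, 8)
3. E_x = 22  [E is the reflection of A across G]
4. E_y = 8  [E is the reflection of A across G]
   → E = (22, 8)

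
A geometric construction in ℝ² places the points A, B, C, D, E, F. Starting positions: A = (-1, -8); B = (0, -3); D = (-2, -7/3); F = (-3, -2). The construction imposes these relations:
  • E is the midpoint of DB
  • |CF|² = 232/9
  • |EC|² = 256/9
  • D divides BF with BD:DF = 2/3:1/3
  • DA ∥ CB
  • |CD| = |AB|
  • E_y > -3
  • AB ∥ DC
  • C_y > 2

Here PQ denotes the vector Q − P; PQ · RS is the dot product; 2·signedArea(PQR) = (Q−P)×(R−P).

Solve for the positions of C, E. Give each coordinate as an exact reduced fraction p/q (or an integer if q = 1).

C = (-1, 8/3)
E = (-1, -8/3)

1. C_x = -1  [DA ∥ CB ∩ AB ∥ DC]
2. C_y = 8/3  [DA ∥ CB ∩ AB ∥ DC]
   → C = (-1, 8/3)
3. E_x = -1  [E is the midpoint of DB]
4. E_y = -8/3  [E is the midpoint of DB]
   → E = (-1, -8/3)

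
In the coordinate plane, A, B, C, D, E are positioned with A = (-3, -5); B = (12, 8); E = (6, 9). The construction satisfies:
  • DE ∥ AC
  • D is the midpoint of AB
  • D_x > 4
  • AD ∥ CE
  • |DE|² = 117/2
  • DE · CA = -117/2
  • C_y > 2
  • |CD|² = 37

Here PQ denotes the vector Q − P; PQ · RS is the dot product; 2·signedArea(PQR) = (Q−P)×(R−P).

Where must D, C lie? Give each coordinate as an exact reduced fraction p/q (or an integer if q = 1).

C = (-3/2, 5/2)
D = (9/2, 3/2)

1. D_x = 9/2  [D is the midpoint of AB]
2. D_y = 3/2  [D is the midpoint of AB]
   → D = (9/2, 3/2)
3. C_x = -3/2  [AD ∥ CE ∩ DE ∥ AC]
4. C_y = 5/2  [AD ∥ CE ∩ DE ∥ AC]
   → C = (-3/2, 5/2)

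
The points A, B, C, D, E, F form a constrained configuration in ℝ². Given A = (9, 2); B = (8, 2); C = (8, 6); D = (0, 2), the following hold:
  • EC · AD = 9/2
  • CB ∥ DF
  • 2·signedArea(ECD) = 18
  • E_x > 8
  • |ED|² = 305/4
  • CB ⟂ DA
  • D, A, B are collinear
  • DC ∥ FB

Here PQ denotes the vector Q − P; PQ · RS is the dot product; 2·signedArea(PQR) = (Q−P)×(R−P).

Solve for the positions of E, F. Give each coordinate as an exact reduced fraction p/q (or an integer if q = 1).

E = (17/2, 4)
F = (0, -2)

1. E_x = 17/2  [2·signedArea(ECD) = 18 ∩ EC · AD = 9/2]
2. E_y = 4  [2·signedArea(ECD) = 18 ∩ EC · AD = 9/2]
   → E = (17/2, 4)
3. F_x = 0  [DC ∥ FB ∩ CB ∥ DF]
4. F_y = -2  [DC ∥ FB ∩ CB ∥ DF]
   → F = (0, -2)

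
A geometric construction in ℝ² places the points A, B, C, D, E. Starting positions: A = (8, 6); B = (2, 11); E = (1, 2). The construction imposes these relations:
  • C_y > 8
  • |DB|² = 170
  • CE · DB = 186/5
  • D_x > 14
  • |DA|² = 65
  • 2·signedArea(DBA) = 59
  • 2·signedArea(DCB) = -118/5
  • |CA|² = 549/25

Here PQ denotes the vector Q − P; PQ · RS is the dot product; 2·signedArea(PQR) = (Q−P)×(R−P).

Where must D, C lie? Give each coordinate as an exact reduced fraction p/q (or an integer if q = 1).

1. D_x = 15  [line 5·x + 6·y + -135 = 0 ∩ |DB|² = 170]
2. D_y = 10  [line 5·x + 6·y + -135 = 0 ∩ |DB|² = 170]
   → D = (15, 10)
3. C_x = 22/5  [2·signedArea(DCB) = -118/5 ∩ CE · DB = 186/5]
4. C_y = 9  [2·signedArea(DCB) = -118/5 ∩ CE · DB = 186/5]
   → C = (22/5, 9)

C = (22/5, 9)
D = (15, 10)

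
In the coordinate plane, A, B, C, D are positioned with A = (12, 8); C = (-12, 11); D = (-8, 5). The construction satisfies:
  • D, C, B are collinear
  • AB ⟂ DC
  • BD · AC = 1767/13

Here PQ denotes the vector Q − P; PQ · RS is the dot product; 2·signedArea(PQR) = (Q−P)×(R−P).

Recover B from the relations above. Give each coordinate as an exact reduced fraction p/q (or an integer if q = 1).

B = (-42/13, -28/13)

1. B_x = -42/13  [D, C, B are collinear ∩ AB ⟂ DC]
2. B_y = -28/13  [D, C, B are collinear ∩ AB ⟂ DC]
   → B = (-42/13, -28/13)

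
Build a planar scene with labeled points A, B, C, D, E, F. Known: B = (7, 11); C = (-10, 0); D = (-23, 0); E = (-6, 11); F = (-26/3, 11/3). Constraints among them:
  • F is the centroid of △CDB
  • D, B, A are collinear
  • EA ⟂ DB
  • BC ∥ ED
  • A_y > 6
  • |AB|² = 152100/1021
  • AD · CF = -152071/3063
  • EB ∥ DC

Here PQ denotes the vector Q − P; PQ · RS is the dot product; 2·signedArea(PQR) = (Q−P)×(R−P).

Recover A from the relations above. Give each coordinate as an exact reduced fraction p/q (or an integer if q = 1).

A = (-4553/1021, 6941/1021)

1. A_x = -4553/1021  [D, B, A are collinear ∩ EA ⟂ DB]
2. A_y = 6941/1021  [D, B, A are collinear ∩ EA ⟂ DB]
   → A = (-4553/1021, 6941/1021)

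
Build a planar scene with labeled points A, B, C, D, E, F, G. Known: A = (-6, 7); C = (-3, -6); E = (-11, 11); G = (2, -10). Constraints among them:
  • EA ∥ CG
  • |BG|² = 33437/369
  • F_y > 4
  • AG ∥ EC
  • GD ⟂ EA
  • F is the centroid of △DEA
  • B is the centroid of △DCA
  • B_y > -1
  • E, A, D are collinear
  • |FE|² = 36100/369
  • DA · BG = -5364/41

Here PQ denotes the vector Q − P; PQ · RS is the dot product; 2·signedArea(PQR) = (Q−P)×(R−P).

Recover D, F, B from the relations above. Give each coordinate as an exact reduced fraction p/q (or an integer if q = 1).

1. D_x = 294/41  [E, A, D are collinear ∩ GD ⟂ EA]
2. D_y = -145/41  [E, A, D are collinear ∩ GD ⟂ EA]
   → D = (294/41, -145/41)
3. F_x = -403/123  [F is the centroid of △DEA]
4. F_y = 593/123  [F is the centroid of △DEA]
   → F = (-403/123, 593/123)
5. B_x = -25/41  [B is the centroid of △DCA]
6. B_y = -104/123  [B is the centroid of △DCA]
   → B = (-25/41, -104/123)

B = (-25/41, -104/123)
D = (294/41, -145/41)
F = (-403/123, 593/123)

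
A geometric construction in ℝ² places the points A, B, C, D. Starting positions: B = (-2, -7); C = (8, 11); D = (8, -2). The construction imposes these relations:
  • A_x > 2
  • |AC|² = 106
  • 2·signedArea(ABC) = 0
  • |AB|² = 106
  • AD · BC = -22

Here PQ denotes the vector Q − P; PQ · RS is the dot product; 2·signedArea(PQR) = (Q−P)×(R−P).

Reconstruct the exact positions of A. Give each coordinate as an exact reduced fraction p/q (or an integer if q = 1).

1. A_x = 3  [2·signedArea(ABC) = 0 ∩ AD · BC = -22]
2. A_y = 2  [2·signedArea(ABC) = 0 ∩ AD · BC = -22]
   → A = (3, 2)

A = (3, 2)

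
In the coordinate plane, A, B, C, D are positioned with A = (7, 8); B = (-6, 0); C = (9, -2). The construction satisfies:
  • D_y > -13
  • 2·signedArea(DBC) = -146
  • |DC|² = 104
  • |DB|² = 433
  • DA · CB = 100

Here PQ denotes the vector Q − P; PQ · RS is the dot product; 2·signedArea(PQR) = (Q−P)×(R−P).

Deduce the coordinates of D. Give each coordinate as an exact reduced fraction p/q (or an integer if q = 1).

1. D_x = 11  [DA · CB = 100 ∩ 2·signedArea(DBC) = -146]
2. D_y = -12  [DA · CB = 100 ∩ 2·signedArea(DBC) = -146]
   → D = (11, -12)

D = (11, -12)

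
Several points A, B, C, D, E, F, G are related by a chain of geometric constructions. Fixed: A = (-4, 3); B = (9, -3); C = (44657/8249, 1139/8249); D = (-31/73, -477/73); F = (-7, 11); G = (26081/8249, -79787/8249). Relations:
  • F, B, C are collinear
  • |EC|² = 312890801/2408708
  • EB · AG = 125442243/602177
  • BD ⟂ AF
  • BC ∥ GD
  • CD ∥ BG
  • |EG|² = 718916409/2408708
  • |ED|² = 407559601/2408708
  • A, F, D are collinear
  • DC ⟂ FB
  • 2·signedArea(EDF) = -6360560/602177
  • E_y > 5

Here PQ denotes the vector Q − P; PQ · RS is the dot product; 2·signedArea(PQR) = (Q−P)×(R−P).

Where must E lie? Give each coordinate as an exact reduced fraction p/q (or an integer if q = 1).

1. E_x = -36787/8249  [2·signedArea(EDF) = -6360560/602177 ∩ EB · AG = 125442243/602177]
2. E_y = 96215/16498  [2·signedArea(EDF) = -6360560/602177 ∩ EB · AG = 125442243/602177]
   → E = (-36787/8249, 96215/16498)

E = (-36787/8249, 96215/16498)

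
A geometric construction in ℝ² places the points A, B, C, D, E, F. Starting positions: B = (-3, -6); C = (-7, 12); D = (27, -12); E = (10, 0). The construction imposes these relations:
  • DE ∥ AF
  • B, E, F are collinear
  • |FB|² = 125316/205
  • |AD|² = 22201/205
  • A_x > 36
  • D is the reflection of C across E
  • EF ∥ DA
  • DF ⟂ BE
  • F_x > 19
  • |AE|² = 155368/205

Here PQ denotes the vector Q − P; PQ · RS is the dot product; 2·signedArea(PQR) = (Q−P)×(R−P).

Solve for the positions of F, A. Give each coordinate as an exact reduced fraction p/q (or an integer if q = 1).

A = (7472/205, -1566/205)
F = (3987/205, 894/205)

1. F_x = 3987/205  [B, E, F are collinear ∩ DF ⟂ BE]
2. F_y = 894/205  [B, E, F are collinear ∩ DF ⟂ BE]
   → F = (3987/205, 894/205)
3. A_x = 7472/205  [DE ∥ AF ∩ EF ∥ DA]
4. A_y = -1566/205  [DE ∥ AF ∩ EF ∥ DA]
   → A = (7472/205, -1566/205)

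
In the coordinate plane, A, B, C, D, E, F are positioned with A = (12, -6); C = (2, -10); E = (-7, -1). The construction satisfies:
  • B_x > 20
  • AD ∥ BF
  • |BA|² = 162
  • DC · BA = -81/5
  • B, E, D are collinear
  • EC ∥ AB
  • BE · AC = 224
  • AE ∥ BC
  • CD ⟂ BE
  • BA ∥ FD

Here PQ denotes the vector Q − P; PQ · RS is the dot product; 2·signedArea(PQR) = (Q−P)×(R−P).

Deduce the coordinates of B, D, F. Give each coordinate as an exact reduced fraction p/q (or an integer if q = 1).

B = (21, -15)
D = (19/5, -32/5)
F = (64/5, -77/5)

1. B_x = 21  [AE ∥ BC ∩ EC ∥ AB]
2. B_y = -15  [AE ∥ BC ∩ EC ∥ AB]
   → B = (21, -15)
3. D_x = 19/5  [B, E, D are collinear ∩ CD ⟂ BE]
4. D_y = -32/5  [B, E, D are collinear ∩ CD ⟂ BE]
   → D = (19/5, -32/5)
5. F_x = 64/5  [BA ∥ FD ∩ AD ∥ BF]
6. F_y = -77/5  [BA ∥ FD ∩ AD ∥ BF]
   → F = (64/5, -77/5)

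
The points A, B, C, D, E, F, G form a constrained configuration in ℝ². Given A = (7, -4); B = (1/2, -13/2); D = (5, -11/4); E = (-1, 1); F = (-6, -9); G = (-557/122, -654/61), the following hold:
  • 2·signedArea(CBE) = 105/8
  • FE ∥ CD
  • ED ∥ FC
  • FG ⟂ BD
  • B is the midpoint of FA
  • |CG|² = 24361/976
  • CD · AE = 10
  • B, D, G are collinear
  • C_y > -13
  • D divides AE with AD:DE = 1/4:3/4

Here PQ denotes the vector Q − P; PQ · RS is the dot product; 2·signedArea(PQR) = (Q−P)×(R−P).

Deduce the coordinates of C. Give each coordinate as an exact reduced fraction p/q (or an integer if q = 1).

1. C_x = 0  [FE ∥ CD ∩ ED ∥ FC]
2. C_y = -51/4  [FE ∥ CD ∩ ED ∥ FC]
   → C = (0, -51/4)

C = (0, -51/4)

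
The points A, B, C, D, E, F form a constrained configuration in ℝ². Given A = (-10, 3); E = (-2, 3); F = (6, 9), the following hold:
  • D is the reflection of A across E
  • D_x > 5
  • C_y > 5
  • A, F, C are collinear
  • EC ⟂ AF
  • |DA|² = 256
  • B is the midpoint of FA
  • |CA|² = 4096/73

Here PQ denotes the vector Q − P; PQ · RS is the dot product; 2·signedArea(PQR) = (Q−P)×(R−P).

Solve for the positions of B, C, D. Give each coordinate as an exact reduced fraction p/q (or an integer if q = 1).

B = (-2, 6)
C = (-218/73, 411/73)
D = (6, 3)

1. B_x = -2  [B is the midpoint of FA]
2. B_y = 6  [B is the midpoint of FA]
   → B = (-2, 6)
3. C_x = -218/73  [A, F, C are collinear ∩ EC ⟂ AF]
4. C_y = 411/73  [A, F, C are collinear ∩ EC ⟂ AF]
   → C = (-218/73, 411/73)
5. D_x = 6  [D is the reflection of A across E]
6. D_y = 3  [D is the reflection of A across E]
   → D = (6, 3)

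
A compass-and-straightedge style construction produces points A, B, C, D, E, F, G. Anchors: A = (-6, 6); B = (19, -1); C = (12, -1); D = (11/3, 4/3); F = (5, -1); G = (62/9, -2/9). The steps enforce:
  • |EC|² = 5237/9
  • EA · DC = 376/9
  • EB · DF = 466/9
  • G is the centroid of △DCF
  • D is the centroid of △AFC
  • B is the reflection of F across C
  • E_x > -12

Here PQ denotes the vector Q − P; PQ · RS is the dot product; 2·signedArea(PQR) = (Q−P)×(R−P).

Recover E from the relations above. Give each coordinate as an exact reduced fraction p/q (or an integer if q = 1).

E = (-35/3, 11/3)

1. E_x = -35/3  [EA · DC = 376/9 ∩ EB · DF = 466/9]
2. E_y = 11/3  [EA · DC = 376/9 ∩ EB · DF = 466/9]
   → E = (-35/3, 11/3)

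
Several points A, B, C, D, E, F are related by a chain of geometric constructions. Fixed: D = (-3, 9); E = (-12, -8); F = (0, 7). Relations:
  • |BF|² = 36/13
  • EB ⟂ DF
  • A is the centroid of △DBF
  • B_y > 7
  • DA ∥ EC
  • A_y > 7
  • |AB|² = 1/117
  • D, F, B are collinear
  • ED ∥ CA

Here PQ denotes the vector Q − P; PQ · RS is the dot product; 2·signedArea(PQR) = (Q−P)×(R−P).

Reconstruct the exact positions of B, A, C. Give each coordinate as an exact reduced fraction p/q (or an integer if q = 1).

1. B_x = -18/13  [D, F, B are collinear ∩ EB ⟂ DF]
2. B_y = 103/13  [D, F, B are collinear ∩ EB ⟂ DF]
   → B = (-18/13, 103/13)
3. A_x = -19/13  [A is the centroid of △DBF]
4. A_y = 311/39  [A is the centroid of △DBF]
   → A = (-19/13, 311/39)
5. C_x = -136/13  [ED ∥ CA ∩ DA ∥ EC]
6. C_y = -352/39  [ED ∥ CA ∩ DA ∥ EC]
   → C = (-136/13, -352/39)

A = (-19/13, 311/39)
B = (-18/13, 103/13)
C = (-136/13, -352/39)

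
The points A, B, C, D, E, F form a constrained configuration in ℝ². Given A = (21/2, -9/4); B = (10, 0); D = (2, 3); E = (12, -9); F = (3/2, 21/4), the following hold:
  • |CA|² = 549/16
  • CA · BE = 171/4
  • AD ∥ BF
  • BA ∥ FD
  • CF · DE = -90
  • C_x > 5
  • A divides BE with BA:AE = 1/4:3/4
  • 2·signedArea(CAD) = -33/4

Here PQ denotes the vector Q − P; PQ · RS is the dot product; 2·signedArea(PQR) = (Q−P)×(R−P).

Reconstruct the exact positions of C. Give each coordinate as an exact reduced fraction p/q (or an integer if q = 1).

1. C_x = 6  [2·signedArea(CAD) = -33/4 ∩ CF · DE = -90]
2. C_y = 3/2  [2·signedArea(CAD) = -33/4 ∩ CF · DE = -90]
   → C = (6, 3/2)

C = (6, 3/2)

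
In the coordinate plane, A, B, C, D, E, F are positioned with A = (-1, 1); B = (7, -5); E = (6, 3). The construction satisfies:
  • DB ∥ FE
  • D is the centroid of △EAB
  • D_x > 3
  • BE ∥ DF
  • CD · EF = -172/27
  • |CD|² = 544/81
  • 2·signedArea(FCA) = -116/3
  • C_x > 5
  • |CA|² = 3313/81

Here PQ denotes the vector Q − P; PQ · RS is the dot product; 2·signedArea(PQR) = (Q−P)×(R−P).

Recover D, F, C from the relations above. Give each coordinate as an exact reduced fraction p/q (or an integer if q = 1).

C = (16/3, 17/9)
D = (4, -1/3)
F = (3, 23/3)

1. D_x = 4  [D is the centroid of △EAB]
2. D_y = -1/3  [D is the centroid of △EAB]
   → D = (4, -1/3)
3. F_x = 3  [DB ∥ FE ∩ BE ∥ DF]
4. F_y = 23/3  [DB ∥ FE ∩ BE ∥ DF]
   → F = (3, 23/3)
5. C_x = 16/3  [CD · EF = -172/27 ∩ 2·signedArea(FCA) = -116/3]
6. C_y = 17/9  [CD · EF = -172/27 ∩ 2·signedArea(FCA) = -116/3]
   → C = (16/3, 17/9)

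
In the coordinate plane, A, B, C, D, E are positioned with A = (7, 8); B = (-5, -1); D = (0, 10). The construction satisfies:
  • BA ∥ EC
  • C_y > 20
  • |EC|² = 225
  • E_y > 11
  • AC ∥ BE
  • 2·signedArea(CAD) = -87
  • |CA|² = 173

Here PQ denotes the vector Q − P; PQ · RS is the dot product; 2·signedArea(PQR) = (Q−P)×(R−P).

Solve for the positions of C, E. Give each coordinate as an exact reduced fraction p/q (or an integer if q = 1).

1. C_x = 5  [line -2·x + -7·y + 157 = 0 ∩ |CA|² = 173]
2. C_y = 21  [line -2·x + -7·y + 157 = 0 ∩ |CA|² = 173]
   → C = (5, 21)
3. E_x = -7  [BA ∥ EC ∩ AC ∥ BE]
4. E_y = 12  [BA ∥ EC ∩ AC ∥ BE]
   → E = (-7, 12)

C = (5, 21)
E = (-7, 12)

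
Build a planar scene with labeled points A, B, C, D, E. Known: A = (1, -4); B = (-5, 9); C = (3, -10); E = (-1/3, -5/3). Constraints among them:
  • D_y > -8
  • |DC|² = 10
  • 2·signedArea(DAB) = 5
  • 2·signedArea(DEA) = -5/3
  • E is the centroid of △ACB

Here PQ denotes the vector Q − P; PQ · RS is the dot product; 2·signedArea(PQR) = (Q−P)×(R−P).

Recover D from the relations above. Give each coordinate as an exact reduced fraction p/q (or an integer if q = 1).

1. D_x = 2  [2·signedArea(DEA) = -5/3 ∩ 2·signedArea(DAB) = 5]
2. D_y = -7  [2·signedArea(DEA) = -5/3 ∩ 2·signedArea(DAB) = 5]
   → D = (2, -7)

D = (2, -7)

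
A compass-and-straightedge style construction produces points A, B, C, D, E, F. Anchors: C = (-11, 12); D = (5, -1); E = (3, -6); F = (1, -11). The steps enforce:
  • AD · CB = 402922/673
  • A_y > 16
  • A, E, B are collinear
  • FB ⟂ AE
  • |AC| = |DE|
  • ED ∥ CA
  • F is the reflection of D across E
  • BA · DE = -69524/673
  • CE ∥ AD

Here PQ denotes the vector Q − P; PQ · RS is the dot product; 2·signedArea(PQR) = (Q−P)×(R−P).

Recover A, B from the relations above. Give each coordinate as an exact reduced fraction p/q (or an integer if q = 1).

A = (-9, 17)
B = (3111/673, -6131/673)

1. A_x = -9  [CE ∥ AD ∩ ED ∥ CA]
2. A_y = 17  [CE ∥ AD ∩ ED ∥ CA]
   → A = (-9, 17)
3. B_x = 3111/673  [A, E, B are collinear ∩ FB ⟂ AE]
4. B_y = -6131/673  [A, E, B are collinear ∩ FB ⟂ AE]
   → B = (3111/673, -6131/673)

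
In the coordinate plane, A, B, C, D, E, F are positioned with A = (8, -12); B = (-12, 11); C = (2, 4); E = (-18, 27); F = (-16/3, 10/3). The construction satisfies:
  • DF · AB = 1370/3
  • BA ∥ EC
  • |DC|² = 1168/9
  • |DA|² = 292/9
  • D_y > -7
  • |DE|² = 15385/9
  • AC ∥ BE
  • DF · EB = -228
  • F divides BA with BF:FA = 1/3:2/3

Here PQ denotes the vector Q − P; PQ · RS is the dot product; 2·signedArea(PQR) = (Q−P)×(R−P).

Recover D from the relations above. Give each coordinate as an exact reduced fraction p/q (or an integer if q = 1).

D = (6, -20/3)

1. D_x = 6  [DF · AB = 1370/3 ∩ DF · EB = -228]
2. D_y = -20/3  [DF · AB = 1370/3 ∩ DF · EB = -228]
   → D = (6, -20/3)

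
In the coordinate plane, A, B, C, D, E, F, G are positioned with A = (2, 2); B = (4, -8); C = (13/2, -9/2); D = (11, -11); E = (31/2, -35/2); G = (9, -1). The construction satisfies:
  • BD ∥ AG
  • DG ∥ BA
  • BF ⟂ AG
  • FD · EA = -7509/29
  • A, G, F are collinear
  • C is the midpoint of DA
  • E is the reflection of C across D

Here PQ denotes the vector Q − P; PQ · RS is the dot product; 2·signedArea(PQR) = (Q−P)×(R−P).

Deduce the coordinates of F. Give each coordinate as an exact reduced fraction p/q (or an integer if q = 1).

1. F_x = 212/29  [A, G, F are collinear ∩ BF ⟂ AG]
2. F_y = -8/29  [A, G, F are collinear ∩ BF ⟂ AG]
   → F = (212/29, -8/29)

F = (212/29, -8/29)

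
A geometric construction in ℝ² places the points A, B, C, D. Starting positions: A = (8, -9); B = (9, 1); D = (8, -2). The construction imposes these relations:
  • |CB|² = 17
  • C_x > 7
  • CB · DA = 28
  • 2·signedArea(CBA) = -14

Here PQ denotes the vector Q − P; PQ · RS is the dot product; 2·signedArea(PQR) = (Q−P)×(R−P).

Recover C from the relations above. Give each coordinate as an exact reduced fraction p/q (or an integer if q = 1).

1. C_x = 8  [2·signedArea(CBA) = -14 ∩ CB · DA = 28]
2. C_y = 5  [2·signedArea(CBA) = -14 ∩ CB · DA = 28]
   → C = (8, 5)

C = (8, 5)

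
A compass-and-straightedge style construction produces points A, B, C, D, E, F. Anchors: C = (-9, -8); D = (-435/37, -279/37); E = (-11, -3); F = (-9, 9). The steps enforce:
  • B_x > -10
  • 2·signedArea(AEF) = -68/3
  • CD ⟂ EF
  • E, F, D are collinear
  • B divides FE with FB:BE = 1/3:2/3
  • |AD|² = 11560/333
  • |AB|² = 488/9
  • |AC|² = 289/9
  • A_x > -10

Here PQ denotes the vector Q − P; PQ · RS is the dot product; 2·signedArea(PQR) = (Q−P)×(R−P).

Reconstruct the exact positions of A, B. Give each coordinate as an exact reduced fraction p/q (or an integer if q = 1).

1. A_x = -9  [line -12·x + 2·y + -310/3 = 0 ∩ |AC|² = 289/9]
2. A_y = -7/3  [line -12·x + 2·y + -310/3 = 0 ∩ |AC|² = 289/9]
   → A = (-9, -7/3)
3. B_x = -29/3  [B divides FE with FB:BE = 1/3:2/3]
4. B_y = 5  [B divides FE with FB:BE = 1/3:2/3]
   → B = (-29/3, 5)

A = (-9, -7/3)
B = (-29/3, 5)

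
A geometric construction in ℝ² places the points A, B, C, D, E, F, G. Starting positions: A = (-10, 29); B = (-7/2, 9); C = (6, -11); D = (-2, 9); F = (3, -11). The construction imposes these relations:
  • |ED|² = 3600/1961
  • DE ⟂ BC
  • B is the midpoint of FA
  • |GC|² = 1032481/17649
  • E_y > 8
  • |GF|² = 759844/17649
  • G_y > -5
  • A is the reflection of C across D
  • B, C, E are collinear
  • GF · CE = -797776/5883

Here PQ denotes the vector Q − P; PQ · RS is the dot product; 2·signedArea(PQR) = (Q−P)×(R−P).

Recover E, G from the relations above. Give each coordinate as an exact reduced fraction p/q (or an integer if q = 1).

1. E_x = -6322/1961  [B, C, E are collinear ∩ DE ⟂ BC]
2. E_y = 16509/1961  [B, C, E are collinear ∩ DE ⟂ BC]
   → E = (-6322/1961, 16509/1961)
3. G_x = 11327/5883  [line 18088/1961·x + -38080/1961·y + -621656/5883 = 0 ∩ |GF|² = 759844/17649]
4. G_y = -26633/5883  [line 18088/1961·x + -38080/1961·y + -621656/5883 = 0 ∩ |GF|² = 759844/17649]
   → G = (11327/5883, -26633/5883)

E = (-6322/1961, 16509/1961)
G = (11327/5883, -26633/5883)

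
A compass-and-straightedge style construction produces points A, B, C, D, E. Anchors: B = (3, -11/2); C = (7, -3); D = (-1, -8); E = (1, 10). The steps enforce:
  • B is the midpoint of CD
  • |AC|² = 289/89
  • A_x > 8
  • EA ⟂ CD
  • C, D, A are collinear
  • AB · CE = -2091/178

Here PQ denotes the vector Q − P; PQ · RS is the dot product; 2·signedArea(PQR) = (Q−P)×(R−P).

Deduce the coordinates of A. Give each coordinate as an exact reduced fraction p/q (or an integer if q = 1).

1. A_x = 759/89  [C, D, A are collinear ∩ EA ⟂ CD]
2. A_y = -182/89  [C, D, A are collinear ∩ EA ⟂ CD]
   → A = (759/89, -182/89)

A = (759/89, -182/89)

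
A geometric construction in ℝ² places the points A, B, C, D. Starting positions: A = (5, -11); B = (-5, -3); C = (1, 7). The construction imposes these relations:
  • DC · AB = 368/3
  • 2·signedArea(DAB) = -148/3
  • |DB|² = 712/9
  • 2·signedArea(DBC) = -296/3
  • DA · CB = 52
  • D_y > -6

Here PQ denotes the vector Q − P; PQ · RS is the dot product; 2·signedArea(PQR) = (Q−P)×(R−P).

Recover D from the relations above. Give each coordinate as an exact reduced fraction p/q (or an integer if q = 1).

D = (11/3, -5)

1. D_x = 11/3  [2·signedArea(DBC) = -296/3 ∩ DC · AB = 368/3]
2. D_y = -5  [2·signedArea(DBC) = -296/3 ∩ DC · AB = 368/3]
   → D = (11/3, -5)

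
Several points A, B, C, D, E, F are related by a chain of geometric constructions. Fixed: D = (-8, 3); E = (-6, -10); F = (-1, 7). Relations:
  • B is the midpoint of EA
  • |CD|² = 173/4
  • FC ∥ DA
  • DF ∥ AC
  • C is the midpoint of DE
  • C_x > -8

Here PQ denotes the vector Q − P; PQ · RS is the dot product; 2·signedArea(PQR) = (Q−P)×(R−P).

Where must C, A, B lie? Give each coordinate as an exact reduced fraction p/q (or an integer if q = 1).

A = (-14, -15/2)
B = (-10, -35/4)
C = (-7, -7/2)

1. C_x = -7  [C is the midpoint of DE]
2. C_y = -7/2  [C is the midpoint of DE]
   → C = (-7, -7/2)
3. A_x = -14  [DF ∥ AC ∩ FC ∥ DA]
4. A_y = -15/2  [DF ∥ AC ∩ FC ∥ DA]
   → A = (-14, -15/2)
5. B_x = -10  [B is the midpoint of EA]
6. B_y = -35/4  [B is the midpoint of EA]
   → B = (-10, -35/4)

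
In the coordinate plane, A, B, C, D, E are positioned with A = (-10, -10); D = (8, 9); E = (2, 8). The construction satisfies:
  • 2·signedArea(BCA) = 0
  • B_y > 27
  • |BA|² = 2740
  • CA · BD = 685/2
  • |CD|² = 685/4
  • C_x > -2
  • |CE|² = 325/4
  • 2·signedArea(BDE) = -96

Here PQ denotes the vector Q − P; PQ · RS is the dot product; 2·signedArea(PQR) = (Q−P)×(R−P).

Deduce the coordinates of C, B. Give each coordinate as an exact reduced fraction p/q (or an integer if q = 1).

1. B_x = 26  [line 1·x + -6·y + 142 = 0 ∩ |BA|² = 2740]
2. B_y = 28  [line 1·x + -6·y + 142 = 0 ∩ |BA|² = 2740]
   → B = (26, 28)
3. C_x = -1  [CA · BD = 685/2 ∩ 2·signedArea(BCA) = 0]
4. C_y = -1/2  [CA · BD = 685/2 ∩ 2·signedArea(BCA) = 0]
   → C = (-1, -1/2)

B = (26, 28)
C = (-1, -1/2)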